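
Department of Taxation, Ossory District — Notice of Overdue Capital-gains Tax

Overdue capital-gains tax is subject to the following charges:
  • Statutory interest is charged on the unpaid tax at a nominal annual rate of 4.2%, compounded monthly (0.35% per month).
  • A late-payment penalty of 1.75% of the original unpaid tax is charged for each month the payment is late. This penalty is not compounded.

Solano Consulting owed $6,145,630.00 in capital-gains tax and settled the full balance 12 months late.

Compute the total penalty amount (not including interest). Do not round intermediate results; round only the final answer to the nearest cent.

Late-payment penalty = 1.75% × $6,145,630.00 × 12 mo = $1,290,582.30

$1,290,582.30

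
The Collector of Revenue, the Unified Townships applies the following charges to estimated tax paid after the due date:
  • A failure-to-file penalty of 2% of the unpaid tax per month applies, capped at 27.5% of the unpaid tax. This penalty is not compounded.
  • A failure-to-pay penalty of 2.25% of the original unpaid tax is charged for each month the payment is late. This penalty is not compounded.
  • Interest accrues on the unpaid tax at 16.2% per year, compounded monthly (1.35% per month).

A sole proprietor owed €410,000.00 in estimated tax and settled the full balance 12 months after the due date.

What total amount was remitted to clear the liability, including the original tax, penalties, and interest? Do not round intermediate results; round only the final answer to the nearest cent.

€690,680.50

Failure-to-file: 12 × 2% × €410,000.00 = €98,400.00 (under the 27.5% cap)
Failure-to-pay penalty: 12 × 2.25% × €410,000.00 = €110,700.00
Interest: €410,000.00 × ((1 + 0.0135)^12 − 1) = €410,000.00 × 0.1745866… = €71,580.4997…
Total = €410,000.00 + €209,100.0000 + €71,580.4997… = €690,680.50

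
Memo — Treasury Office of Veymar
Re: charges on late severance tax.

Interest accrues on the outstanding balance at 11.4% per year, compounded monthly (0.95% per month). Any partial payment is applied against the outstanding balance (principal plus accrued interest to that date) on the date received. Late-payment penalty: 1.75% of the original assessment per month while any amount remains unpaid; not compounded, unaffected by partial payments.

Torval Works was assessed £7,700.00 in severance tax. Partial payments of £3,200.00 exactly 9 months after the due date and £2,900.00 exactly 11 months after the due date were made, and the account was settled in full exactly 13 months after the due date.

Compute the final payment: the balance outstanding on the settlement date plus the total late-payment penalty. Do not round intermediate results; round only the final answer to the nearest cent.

£4,180.13

Balance at month 9: £7,700.0000 × (1 + 0.0095)^9 = £8,383.9298…
After £3,200.00 payment: £8,383.9298… − £3,200.00 = £5,183.9298…
Balance at month 11: £5,183.9298… × (1 + 0.0095)^2 = £5,282.8923…
After £2,900.00 payment: £5,282.8923… − £2,900.00 = £2,382.8923…
Balance at month 13: £2,382.8923… × (1 + 0.0095)^2 = £2,428.3824…
Penalty: 13 × 1.75% × £7,700.00 = £1,751.75
Final settlement = outstanding balance + penalty = £2,428.3824… + £1,751.75 = £4,180.13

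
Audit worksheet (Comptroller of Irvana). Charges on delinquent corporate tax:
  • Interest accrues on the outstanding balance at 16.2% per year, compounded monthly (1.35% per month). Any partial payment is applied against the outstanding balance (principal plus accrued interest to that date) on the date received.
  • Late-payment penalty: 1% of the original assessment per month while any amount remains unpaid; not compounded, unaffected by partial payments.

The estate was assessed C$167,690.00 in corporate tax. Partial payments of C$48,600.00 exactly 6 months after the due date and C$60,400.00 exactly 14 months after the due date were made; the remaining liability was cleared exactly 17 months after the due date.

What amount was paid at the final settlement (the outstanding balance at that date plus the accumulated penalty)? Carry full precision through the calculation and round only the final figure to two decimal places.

Balance at month 6: C$167,690.0000 × (1 + 0.0135)^6 = C$181,739.6481…
After C$48,600.00 payment: C$181,739.6481… − C$48,600.00 = C$133,139.6481…
Balance at month 14: C$133,139.6481… × (1 + 0.0135)^8 = C$148,216.7988…
After C$60,400.00 payment: C$148,216.7988… − C$60,400.00 = C$87,816.7988…
Balance at month 17: C$87,816.7988… × (1 + 0.0135)^3 = C$91,421.6091…
Penalty: 17 × 1% × C$167,690.00 = C$28,507.30
Final settlement = outstanding balance + penalty = C$91,421.6091… + C$28,507.30 = C$119,928.91

C$119,928.91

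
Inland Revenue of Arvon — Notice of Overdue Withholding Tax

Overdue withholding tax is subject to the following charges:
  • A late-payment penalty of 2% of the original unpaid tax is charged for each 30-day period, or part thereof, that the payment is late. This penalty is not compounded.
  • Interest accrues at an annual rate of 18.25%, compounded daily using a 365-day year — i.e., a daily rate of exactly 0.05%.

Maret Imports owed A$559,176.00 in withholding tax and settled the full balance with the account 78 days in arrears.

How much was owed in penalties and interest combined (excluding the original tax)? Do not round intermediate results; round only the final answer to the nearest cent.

Penalty periods: ⌈78/30⌉ = 3; penalty = 3 × 2% × A$559,176.00 = A$33,550.56
Interest: A$559,176.00 × ((1 + 0.0005)^78 − 1) = A$559,176.00 × 0.03976035… = A$22,233.0331…
Penalties + interest = A$33,550.5600 + A$22,233.0331… = A$55,783.59

A$55,783.59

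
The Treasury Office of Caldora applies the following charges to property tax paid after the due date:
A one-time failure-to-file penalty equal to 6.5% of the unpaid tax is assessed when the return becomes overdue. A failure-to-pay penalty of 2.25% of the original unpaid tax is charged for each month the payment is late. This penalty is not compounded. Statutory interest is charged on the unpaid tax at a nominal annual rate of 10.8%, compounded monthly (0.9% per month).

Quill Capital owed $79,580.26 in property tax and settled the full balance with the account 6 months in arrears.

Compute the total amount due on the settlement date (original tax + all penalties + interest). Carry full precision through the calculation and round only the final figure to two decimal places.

Failure-to-file penalty: 6.5% × $79,580.26 = $5,172.72…
Failure-to-pay penalty = 2.25% × $79,580.26 × 6 mo = $10,743.34…
Interest: $79,580.26 × ((1 + 0.009)^6 − 1) = $79,580.26 × 0.0552297… = $4,395.1922…
Total = $79,580.26 + $15,916.0520 + $4,395.1922… = $99,891.50

$99,891.50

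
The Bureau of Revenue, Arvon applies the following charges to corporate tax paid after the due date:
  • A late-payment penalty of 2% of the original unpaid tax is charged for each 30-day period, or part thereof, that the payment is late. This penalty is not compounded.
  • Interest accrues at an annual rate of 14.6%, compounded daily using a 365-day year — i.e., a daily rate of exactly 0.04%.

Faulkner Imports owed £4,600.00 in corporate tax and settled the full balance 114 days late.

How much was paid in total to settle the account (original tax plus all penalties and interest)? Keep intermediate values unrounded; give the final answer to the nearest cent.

Penalty periods: ⌈114/30⌉ = 4; penalty = 4 × 2% × £4,600.00 = £368.00
Interest: £4,600.00 × ((1 + 0.0004)^114 − 1) = £4,600.00 × 0.04664612… = £214.5722…
Total = £4,600.00 + £368.0000 + £214.5722… = £5,182.57

£5,182.57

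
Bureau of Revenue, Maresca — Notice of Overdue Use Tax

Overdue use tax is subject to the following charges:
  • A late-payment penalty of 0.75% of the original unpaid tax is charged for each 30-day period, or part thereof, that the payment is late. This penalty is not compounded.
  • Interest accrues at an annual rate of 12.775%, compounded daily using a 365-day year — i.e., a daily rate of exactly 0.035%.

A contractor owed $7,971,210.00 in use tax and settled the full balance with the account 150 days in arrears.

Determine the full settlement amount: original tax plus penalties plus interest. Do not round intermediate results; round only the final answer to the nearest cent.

$8,699,721.85

Penalty periods: ⌈150/30⌉ = 5; penalty = 5 × 0.75% × $7,971,210.00 = $298,920.38…
Interest: $7,971,210.00 × ((1 + 0.00035)^150 − 1) = $7,971,210.00 × 0.05389288… = $429,591.4772…
Total = $7,971,210.00 + $298,920.3750 + $429,591.4772… = $8,699,721.85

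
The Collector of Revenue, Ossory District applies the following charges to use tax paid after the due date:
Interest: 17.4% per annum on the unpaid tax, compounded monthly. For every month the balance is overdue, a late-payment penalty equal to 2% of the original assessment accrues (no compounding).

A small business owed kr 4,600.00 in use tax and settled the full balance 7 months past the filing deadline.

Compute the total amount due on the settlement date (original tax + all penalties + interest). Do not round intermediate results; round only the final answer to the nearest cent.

kr 5,731.71

Late-payment penalty = 2% × kr 4,600.00 × 7 mo = kr 644.00
Interest (17.4%/yr ÷ 12 = 1.45%/month): kr 4,600.00 × ((1 + 0.0145)^7 − 1) = kr 487.7082…
Total = kr 4,600.00 + kr 644.0000 + kr 487.7082… = kr 5,731.71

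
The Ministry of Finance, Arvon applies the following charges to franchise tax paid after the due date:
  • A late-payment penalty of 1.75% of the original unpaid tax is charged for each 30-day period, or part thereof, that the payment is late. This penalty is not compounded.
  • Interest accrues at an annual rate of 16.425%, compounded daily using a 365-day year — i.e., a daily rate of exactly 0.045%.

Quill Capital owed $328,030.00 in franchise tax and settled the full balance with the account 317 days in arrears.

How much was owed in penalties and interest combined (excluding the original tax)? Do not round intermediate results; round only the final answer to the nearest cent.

Penalty periods: ⌈317/30⌉ = 11; penalty = 11 × 1.75% × $328,030.00 = $63,145.78…
Interest: $328,030.00 × ((1 + 0.00045)^317 − 1) = $328,030.00 × 0.15328906… = $50,283.4107…
Penalties + interest = $63,145.7750 + $50,283.4107… = $113,429.19

$113,429.19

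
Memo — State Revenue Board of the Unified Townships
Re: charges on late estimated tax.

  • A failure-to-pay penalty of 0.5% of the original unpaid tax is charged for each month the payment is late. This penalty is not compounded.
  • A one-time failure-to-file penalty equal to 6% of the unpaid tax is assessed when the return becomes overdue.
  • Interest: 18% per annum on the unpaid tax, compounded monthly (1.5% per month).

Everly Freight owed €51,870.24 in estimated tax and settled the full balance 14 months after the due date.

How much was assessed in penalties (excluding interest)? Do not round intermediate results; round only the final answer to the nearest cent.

Failure-to-file penalty: 6% × €51,870.24 = €3,112.21…
Failure-to-pay penalty: 14 × 0.5% × €51,870.24 = €3,630.92…
Total penalty = €3,112.21… + €3,630.92… = €6,743.13

€6,743.13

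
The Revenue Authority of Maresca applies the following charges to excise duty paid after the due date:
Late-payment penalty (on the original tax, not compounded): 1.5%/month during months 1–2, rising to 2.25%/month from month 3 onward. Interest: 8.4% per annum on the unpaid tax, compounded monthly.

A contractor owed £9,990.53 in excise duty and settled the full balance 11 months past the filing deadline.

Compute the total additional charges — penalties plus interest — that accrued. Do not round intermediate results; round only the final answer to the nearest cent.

Penalty, months 1–2: 2 × 1.5% × £9,990.53 = £299.72…
Penalty, months 3–11: 9 × 2.25% × £9,990.53 = £2,023.08…
Interest (8.4%/yr ÷ 12 = 0.7%/month): £9,990.53 × ((1 + 0.007)^11 − 1) = £796.7687…
Penalties + interest = £2,322.7982… + £796.7687… = £3,119.57

£3,119.57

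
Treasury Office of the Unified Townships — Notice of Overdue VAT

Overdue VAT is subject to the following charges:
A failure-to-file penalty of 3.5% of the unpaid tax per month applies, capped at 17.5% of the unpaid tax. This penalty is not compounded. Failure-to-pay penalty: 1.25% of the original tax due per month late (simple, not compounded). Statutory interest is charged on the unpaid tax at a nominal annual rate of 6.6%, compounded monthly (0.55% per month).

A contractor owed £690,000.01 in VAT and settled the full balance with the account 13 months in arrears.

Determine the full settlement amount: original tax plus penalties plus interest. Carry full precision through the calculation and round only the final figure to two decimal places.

£973,871.36

Failure-to-file: 13 × 3.5% × £690,000.01 = £313,950.00…, capped at 17.5% × £690,000.01 = £120,750.00…
Failure-to-pay penalty: 13 × 1.25% × £690,000.01 = £112,125.00…
Interest: £690,000.01 × ((1 + 0.0055)^13 − 1) = £690,000.01 × 0.0739077… = £50,996.3441…
Total = £690,000.01 + £232,875.0034… + £50,996.3441… = £973,871.36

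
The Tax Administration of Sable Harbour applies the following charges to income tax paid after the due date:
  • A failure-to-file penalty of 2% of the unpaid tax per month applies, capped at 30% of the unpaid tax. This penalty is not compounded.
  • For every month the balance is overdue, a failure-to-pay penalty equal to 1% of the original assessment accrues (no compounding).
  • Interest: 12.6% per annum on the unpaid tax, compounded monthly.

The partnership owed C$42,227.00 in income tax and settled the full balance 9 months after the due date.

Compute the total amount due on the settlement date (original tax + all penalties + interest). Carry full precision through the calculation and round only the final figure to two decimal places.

Failure-to-file: 9 × 2% × C$42,227.00 = C$7,600.86 (under the 30% cap)
Failure-to-pay penalty = 1% × C$42,227.00 × 9 mo = C$3,800.43
Interest (12.6%/yr ÷ 12 = 1.05%/month): C$42,227.00 × ((1 + 0.0105)^9 − 1) = C$4,162.2220…
Total = C$42,227.00 + C$11,401.2900 + C$4,162.2220… = C$57,790.51

C$57,790.51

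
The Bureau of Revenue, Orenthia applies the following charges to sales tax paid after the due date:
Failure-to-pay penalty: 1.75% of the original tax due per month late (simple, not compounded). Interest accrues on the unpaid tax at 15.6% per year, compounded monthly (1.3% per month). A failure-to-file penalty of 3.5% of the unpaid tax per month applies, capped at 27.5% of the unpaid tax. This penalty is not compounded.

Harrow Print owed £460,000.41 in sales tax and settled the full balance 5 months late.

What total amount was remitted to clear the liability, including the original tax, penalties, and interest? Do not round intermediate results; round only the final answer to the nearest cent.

Failure-to-file: 5 × 3.5% × £460,000.41 = £80,500.07… (under the 27.5% cap)
Failure-to-pay penalty = 1.75% × £460,000.41 × 5 mo = £40,250.04…
Interest: £460,000.41 × ((1 + 0.013)^5 − 1) = £460,000.41 × 0.0667121… = £30,687.5994…
Total = £460,000.41 + £120,750.1076… + £30,687.5994… = £611,438.12

£611,438.12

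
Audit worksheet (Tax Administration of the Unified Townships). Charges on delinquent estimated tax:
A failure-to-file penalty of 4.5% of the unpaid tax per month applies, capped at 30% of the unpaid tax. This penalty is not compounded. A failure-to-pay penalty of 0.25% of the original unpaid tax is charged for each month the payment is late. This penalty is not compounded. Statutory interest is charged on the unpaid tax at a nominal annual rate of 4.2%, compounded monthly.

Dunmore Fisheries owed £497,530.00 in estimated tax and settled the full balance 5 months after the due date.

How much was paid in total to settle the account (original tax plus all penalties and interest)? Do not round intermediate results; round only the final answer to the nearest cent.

£624,461.31

Failure-to-file: 5 × 4.5% × £497,530.00 = £111,944.25 (under the 30% cap)
Failure-to-pay penalty = 0.25% × £497,530.00 × 5 mo = £6,219.13…
Interest (4.2%/yr ÷ 12 = 0.35%/month): £497,530.00 × ((1 + 0.0035)^5 − 1) = £8,767.9361…
Total = £497,530.00 + £118,163.3750 + £8,767.9361… = £624,461.31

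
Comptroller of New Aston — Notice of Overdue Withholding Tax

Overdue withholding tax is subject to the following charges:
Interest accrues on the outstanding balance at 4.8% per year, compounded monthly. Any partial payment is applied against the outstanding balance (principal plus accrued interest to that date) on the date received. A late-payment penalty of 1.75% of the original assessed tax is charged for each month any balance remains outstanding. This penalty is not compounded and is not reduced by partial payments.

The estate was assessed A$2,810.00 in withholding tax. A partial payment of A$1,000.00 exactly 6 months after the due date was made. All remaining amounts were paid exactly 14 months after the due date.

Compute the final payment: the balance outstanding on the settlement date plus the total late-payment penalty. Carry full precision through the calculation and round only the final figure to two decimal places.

A$2,627.52

Monthly rate = 4.8% ÷ 12 = 0.4%
Balance at month 6: A$2,810.0000 × (1 + 0.004)^6 = A$2,878.1180…
After A$1,000.00 payment: A$2,878.1180… − A$1,000.00 = A$1,878.1180…
Balance at month 14: A$1,878.1180… × (1 + 0.004)^8 = A$1,939.0659…
Penalty: 14 × 1.75% × A$2,810.00 = A$688.45
Final settlement = outstanding balance + penalty = A$1,939.0659… + A$688.45 = A$2,627.52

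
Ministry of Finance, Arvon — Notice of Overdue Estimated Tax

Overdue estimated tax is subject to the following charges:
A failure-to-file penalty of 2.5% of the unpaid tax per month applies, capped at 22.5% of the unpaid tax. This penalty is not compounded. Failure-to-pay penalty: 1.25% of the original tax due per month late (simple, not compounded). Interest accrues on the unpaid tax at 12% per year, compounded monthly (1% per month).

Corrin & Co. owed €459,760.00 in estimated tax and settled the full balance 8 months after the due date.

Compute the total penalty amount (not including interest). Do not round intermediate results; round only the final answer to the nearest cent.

Failure-to-file: 8 × 2.5% × €459,760.00 = €91,952.00 (under the 22.5% cap)
Failure-to-pay penalty: 8 × 1.25% × €459,760.00 = €45,976.00
Total penalty = €91,952.00 + €45,976.00 = €137,928.00

€137,928.00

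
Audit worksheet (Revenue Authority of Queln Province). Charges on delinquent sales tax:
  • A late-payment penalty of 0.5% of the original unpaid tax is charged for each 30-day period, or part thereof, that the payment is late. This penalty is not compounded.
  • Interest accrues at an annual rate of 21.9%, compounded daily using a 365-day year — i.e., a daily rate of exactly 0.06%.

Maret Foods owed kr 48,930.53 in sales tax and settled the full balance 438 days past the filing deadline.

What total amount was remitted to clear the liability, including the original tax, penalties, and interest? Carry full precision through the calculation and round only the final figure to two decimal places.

Penalty periods: ⌈438/30⌉ = 15; penalty = 15 × 0.5% × kr 48,930.53 = kr 3,669.79…
Interest: kr 48,930.53 × ((1 + 0.0006)^438 − 1) = kr 48,930.53 × 0.30046409… = kr 14,701.8671…
Total = kr 48,930.53 + kr 3,669.7898… + kr 14,701.8671… = kr 67,302.19

kr 67,302.19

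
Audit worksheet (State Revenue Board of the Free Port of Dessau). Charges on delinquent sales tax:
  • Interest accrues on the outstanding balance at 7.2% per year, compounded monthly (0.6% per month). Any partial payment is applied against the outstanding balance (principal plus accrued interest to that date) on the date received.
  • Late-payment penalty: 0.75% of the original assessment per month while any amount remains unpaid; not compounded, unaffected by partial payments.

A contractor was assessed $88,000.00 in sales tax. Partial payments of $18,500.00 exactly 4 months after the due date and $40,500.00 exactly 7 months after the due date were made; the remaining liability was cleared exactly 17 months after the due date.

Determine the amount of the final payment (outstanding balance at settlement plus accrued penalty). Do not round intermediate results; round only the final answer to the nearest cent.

$45,647.27

Balance at month 4: $88,000.0000 × (1 + 0.006)^4 = $90,131.0841…
After $18,500.00 payment: $90,131.0841… − $18,500.00 = $71,631.0841…
Balance at month 7: $71,631.0841… × (1 + 0.006)^3 = $72,928.1953…
After $40,500.00 payment: $72,928.1953… − $40,500.00 = $32,428.1953…
Balance at month 17: $32,428.1953… × (1 + 0.006)^10 = $34,427.2701…
Penalty: 17 × 0.75% × $88,000.00 = $11,220.00
Final settlement = outstanding balance + penalty = $34,427.2701… + $11,220.00 = $45,647.27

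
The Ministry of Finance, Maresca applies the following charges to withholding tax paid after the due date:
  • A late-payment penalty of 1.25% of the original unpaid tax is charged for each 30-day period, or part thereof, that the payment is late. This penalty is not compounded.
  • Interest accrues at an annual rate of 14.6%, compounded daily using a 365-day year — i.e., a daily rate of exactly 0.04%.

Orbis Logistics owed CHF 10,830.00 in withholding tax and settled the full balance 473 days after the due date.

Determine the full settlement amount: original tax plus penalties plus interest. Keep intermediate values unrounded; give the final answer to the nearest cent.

Penalty periods: ⌈473/30⌉ = 16; penalty = 16 × 1.25% × CHF 10,830.00 = CHF 2,166.00
Interest: CHF 10,830.00 × ((1 + 0.0004)^473 − 1) = CHF 10,830.00 × 0.20823688… = CHF 2,255.2054…
Total = CHF 10,830.00 + CHF 2,166.0000 + CHF 2,255.2054… = CHF 15,251.21

CHF 15,251.21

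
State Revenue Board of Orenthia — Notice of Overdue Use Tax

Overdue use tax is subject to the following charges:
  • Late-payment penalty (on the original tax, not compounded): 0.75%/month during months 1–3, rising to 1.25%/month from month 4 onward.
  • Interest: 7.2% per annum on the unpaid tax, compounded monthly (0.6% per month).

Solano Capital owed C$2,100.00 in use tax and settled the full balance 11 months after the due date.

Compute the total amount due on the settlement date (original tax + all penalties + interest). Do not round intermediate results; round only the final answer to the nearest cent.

C$2,500.08

Penalty, months 1–3: 3 × 0.75% × C$2,100.00 = C$47.25
Penalty, months 4–11: 8 × 1.25% × C$2,100.00 = C$210.00
Interest: C$2,100.00 × ((1 + 0.006)^11 − 1) = C$2,100.00 × 0.0680161… = C$142.8337…
Total = C$2,100.00 + C$257.2500 + C$142.8337… = C$2,500.08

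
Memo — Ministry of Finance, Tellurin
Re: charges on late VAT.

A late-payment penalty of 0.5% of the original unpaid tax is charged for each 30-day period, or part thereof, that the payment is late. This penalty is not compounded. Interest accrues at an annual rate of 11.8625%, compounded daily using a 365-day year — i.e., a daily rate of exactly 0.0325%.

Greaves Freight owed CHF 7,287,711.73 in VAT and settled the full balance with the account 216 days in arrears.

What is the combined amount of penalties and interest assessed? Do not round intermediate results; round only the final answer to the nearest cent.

CHF 821,401.41

Penalty periods: ⌈216/30⌉ = 8; penalty = 8 × 0.5% × CHF 7,287,711.73 = CHF 291,508.47…
Interest: CHF 7,287,711.73 × ((1 + 0.000325)^216 − 1) = CHF 7,287,711.73 × 0.07271047… = CHF 529,892.9450…
Penalties + interest = CHF 291,508.4692 + CHF 529,892.9450… = CHF 821,401.41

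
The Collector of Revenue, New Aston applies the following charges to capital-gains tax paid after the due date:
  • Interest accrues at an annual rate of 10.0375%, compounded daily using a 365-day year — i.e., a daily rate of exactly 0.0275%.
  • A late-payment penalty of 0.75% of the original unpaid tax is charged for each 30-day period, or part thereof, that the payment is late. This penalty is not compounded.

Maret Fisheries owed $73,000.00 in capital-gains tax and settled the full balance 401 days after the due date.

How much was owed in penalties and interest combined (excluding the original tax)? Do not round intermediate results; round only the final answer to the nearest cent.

Penalty periods: ⌈401/30⌉ = 14; penalty = 14 × 0.75% × $73,000.00 = $7,665.00
Interest: $73,000.00 × ((1 + 0.000275)^401 − 1) = $73,000.00 × 0.11656816… = $8,509.4758…
Penalties + interest = $7,665.0000 + $8,509.4758… = $16,174.48

$16,174.48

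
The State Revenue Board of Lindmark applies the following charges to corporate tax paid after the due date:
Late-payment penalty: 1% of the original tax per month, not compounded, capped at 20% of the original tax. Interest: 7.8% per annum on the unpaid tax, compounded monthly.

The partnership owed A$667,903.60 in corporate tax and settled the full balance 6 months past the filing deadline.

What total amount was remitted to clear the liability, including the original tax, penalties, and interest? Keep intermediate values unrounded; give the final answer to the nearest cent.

A$734,453.03

Penalty: 6 × 1% × A$667,903.60 = A$40,074.22… (below the 20% cap of A$133,580.72)
Interest (7.8%/yr ÷ 12 = 0.65%/month): A$667,903.60 × ((1 + 0.0065)^6 − 1) = A$26,475.2107…
Total = A$667,903.60 + A$40,074.2160 + A$26,475.2107… = A$734,453.03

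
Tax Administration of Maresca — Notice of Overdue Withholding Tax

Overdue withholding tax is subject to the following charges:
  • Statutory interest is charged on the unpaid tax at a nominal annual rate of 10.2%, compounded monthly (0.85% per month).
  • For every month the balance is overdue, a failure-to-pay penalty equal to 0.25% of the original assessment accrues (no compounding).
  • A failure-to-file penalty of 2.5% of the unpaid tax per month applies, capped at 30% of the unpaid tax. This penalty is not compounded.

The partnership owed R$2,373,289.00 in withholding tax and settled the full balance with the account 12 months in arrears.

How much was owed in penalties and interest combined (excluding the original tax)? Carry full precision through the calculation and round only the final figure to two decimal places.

Failure-to-file: 12 × 2.5% × R$2,373,289.00 = R$711,986.70, capped at 30% × R$2,373,289.00 = R$711,986.70
Failure-to-pay penalty = 0.25% × R$2,373,289.00 × 12 mo = R$71,198.67
Interest: R$2,373,289.00 × ((1 + 0.0085)^12 − 1) = R$2,373,289.00 × 0.1069062… = R$253,719.3724…
Penalties + interest = R$783,185.3700 + R$253,719.3724… = R$1,036,904.74

R$1,036,904.74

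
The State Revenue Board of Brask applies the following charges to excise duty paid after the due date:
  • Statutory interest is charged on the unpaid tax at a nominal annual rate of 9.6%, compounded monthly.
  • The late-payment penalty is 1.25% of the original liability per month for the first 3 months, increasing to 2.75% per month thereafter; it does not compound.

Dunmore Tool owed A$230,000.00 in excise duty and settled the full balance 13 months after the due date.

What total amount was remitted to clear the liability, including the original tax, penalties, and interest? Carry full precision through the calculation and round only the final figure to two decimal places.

Penalty, months 1–3: 3 × 1.25% × A$230,000.00 = A$8,625.00
Penalty, months 4–13: 10 × 2.75% × A$230,000.00 = A$63,250.00
Interest (9.6%/yr ÷ 12 = 0.8%/month): A$230,000.00 × ((1 + 0.008)^13 − 1) = A$25,102.5228…
Total = A$230,000.00 + A$71,875.0000 + A$25,102.5228… = A$326,977.52

A$326,977.52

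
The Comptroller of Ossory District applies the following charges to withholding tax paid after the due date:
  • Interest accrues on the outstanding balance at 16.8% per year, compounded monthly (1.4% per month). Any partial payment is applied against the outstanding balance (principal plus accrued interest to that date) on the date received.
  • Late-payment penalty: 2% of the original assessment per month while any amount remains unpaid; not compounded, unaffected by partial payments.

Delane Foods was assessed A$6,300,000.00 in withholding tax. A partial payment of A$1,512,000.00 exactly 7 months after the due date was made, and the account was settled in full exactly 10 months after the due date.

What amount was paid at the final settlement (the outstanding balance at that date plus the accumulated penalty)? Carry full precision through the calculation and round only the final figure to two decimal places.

Balance at month 7: A$6,300,000.0000 × (1 + 0.014)^7 = A$6,943,944.3942…
After A$1,512,000.00 payment: A$6,943,944.3942… − A$1,512,000.00 = A$5,431,944.3942…
Balance at month 10: A$5,431,944.3942… × (1 + 0.014)^3 = A$5,663,294.9473…
Penalty: 10 × 2% × A$6,300,000.00 = A$1,260,000.00
Final settlement = outstanding balance + penalty = A$5,663,294.9473… + A$1,260,000.00 = A$6,923,294.95

A$6,923,294.95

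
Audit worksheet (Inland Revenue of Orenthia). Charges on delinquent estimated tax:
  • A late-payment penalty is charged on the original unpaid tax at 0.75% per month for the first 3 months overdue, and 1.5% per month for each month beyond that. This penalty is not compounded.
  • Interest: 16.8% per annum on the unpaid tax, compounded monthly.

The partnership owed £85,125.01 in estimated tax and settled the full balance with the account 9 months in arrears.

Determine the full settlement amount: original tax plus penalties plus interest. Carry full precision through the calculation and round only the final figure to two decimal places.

£106,048.01

Penalty, months 1–3: 3 × 0.75% × £85,125.01 = £1,915.31…
Penalty, months 4–9: 6 × 1.5% × £85,125.01 = £7,661.25…
Interest (16.8%/yr ÷ 12 = 1.4%/month): £85,125.01 × ((1 + 0.014)^9 − 1) = £11,346.4322…
Total = £85,125.01 + £9,576.5636… + £11,346.4322… = £106,048.01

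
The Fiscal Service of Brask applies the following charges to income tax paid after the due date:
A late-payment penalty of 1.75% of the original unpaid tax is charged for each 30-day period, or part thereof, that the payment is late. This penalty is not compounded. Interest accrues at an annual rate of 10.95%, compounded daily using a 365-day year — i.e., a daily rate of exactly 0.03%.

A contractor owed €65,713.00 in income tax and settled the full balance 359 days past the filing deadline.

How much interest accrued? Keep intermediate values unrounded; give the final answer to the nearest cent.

Interest: €65,713.00 × ((1 + 0.0003)^359 − 1) = €65,713.00 × 0.11369559… = €7,471.2785…

€7,471.28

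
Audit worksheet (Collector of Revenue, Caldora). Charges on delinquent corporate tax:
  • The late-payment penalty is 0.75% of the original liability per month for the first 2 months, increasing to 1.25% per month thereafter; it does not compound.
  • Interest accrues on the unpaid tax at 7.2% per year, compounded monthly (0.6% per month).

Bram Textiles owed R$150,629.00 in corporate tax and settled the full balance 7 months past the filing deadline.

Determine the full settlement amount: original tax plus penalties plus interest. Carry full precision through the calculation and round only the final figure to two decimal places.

Penalty, months 1–2: 2 × 0.75% × R$150,629.00 = R$2,259.44…
Penalty, months 3–7: 5 × 1.25% × R$150,629.00 = R$9,414.31…
Interest: R$150,629.00 × ((1 + 0.006)^7 − 1) = R$150,629.00 × 0.0427636… = R$6,441.4391…
Total = R$150,629.00 + R$11,673.7475 + R$6,441.4391… = R$168,744.19

R$168,744.19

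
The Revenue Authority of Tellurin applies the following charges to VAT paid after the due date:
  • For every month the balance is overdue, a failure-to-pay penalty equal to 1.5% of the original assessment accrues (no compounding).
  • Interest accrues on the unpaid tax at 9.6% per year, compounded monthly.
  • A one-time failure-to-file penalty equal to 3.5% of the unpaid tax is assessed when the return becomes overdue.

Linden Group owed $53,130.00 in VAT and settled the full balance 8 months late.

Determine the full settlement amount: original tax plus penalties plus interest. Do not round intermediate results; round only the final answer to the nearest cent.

$64,862.22

Failure-to-file penalty: 3.5% × $53,130.00 = $1,859.55
Failure-to-pay penalty: 8 × 1.5% × $53,130.00 = $6,375.60
Interest (9.6%/yr ÷ 12 = 0.8%/month): $53,130.00 × ((1 + 0.008)^8 − 1) = $3,497.0676…
Total = $53,130.00 + $8,235.1500 + $3,497.0676… = $64,862.22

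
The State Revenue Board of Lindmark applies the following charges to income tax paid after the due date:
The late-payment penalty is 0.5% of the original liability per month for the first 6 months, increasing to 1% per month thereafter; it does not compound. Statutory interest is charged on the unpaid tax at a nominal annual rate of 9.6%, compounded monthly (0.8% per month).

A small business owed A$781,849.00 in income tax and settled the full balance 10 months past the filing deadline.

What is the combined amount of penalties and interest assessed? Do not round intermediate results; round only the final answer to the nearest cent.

A$119,577.79

Penalty, months 1–6: 6 × 0.5% × A$781,849.00 = A$23,455.47
Penalty, months 7–10: 4 × 1% × A$781,849.00 = A$31,273.96
Interest: A$781,849.00 × ((1 + 0.008)^10 − 1) = A$781,849.00 × 0.0829423… = A$64,848.3609…
Penalties + interest = A$54,729.4300 + A$64,848.3609… = A$119,577.79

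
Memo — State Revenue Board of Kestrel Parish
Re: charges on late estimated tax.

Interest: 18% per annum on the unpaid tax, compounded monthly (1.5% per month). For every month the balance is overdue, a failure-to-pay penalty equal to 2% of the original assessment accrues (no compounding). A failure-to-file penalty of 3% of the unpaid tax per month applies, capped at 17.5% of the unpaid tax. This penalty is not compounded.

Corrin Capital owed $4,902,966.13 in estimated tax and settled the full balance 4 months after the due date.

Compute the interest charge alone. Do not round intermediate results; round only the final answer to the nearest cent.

Interest: $4,902,966.13 × ((1 + 0.015)^4 − 1) = $4,902,966.13 × 0.0613636… = $300,863.4103…

$300,863.41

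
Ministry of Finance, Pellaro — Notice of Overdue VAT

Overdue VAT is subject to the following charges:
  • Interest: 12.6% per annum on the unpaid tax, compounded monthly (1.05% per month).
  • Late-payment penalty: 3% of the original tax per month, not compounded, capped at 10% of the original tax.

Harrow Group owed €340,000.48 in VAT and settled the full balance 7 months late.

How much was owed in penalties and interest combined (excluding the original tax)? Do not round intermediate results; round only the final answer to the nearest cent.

Penalty (uncapped): 7 × 3% × €340,000.48 = €71,400.10…; cap = 10% × €340,000.48 = €34,000.05… → penalty = €34,000.05…
Interest: €340,000.48 × ((1 + 0.0105)^7 − 1) = €340,000.48 × 0.0758562… = €25,791.1427…
Penalties + interest = €34,000.0480 + €25,791.1427… = €59,791.19

€59,791.19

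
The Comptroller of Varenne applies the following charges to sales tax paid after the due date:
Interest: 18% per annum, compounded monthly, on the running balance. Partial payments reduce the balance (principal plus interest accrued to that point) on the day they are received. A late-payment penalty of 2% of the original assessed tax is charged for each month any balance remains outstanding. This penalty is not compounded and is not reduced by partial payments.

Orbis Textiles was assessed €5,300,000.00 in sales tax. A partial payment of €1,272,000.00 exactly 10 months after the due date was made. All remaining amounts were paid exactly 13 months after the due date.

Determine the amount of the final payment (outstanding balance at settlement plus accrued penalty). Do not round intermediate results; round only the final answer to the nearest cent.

€6,479,725.06

Monthly rate = 18% ÷ 12 = 1.5%
Balance at month 10: €5,300,000.0000 × (1 + 0.015)^10 = €6,150,866.3726…
After €1,272,000.00 payment: €6,150,866.3726… − €1,272,000.00 = €4,878,866.3726…
Balance at month 13: €4,878,866.3726… × (1 + 0.015)^3 = €5,101,725.0604…
Penalty: 13 × 2% × €5,300,000.00 = €1,378,000.00
Final settlement = outstanding balance + penalty = €5,101,725.0604… + €1,378,000.00 = €6,479,725.06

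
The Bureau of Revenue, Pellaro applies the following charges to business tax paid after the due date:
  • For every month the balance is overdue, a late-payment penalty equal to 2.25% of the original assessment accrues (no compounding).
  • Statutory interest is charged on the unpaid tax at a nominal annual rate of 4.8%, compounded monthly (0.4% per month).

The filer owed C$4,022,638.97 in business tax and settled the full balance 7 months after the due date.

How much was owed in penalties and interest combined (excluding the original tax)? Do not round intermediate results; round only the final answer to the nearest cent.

Late-payment penalty: 7 × 2.25% × C$4,022,638.97 = C$633,565.64…
Interest: C$4,022,638.97 × ((1 + 0.004)^7 − 1) = C$4,022,638.97 × 0.0283382… = C$113,994.5447…
Penalties + interest = C$633,565.6378… + C$113,994.5447… = C$747,560.18

C$747,560.18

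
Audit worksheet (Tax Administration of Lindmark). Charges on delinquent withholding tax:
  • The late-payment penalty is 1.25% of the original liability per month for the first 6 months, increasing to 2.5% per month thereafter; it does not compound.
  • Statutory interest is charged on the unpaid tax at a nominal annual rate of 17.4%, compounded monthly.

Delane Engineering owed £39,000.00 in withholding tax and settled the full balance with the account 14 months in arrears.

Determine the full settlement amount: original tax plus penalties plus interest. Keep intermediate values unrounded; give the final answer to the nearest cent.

£58,433.23

Penalty, months 1–6: 6 × 1.25% × £39,000.00 = £2,925.00
Penalty, months 7–14: 8 × 2.5% × £39,000.00 = £7,800.00
Interest (17.4%/yr ÷ 12 = 1.45%/month): £39,000.00 × ((1 + 0.0145)^14 − 1) = £8,708.2324…
Total = £39,000.00 + £10,725.0000 + £8,708.2324… = £58,433.23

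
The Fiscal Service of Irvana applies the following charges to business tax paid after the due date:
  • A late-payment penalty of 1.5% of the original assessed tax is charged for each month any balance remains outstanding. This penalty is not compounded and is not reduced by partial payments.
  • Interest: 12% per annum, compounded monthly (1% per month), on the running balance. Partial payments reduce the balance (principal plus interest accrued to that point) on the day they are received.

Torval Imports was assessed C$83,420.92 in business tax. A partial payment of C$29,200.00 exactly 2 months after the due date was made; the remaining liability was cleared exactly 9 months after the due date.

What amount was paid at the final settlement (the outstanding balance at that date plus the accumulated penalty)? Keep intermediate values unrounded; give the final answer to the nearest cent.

Balance at month 2: C$83,420.9200 × (1 + 0.01)^2 = C$85,097.6805…
After C$29,200.00 payment: C$85,097.6805… − C$29,200.00 = C$55,897.6805…
Balance at month 9: C$55,897.6805… × (1 + 0.01)^7 = C$59,929.8794…
Penalty: 9 × 1.5% × C$83,420.92 = C$11,261.82…
Final settlement = outstanding balance + penalty = C$59,929.8794… + C$11,261.82… = C$71,191.70

C$71,191.70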